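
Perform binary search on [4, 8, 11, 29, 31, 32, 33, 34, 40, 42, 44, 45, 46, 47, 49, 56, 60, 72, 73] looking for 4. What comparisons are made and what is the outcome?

Binary search for 4 in [4, 8, 11, 29, 31, 32, 33, 34, 40, 42, 44, 45, 46, 47, 49, 56, 60, 72, 73]:

lo=0, hi=18, mid=9, arr[mid]=42 -> 42 > 4, search left half
lo=0, hi=8, mid=4, arr[mid]=31 -> 31 > 4, search left half
lo=0, hi=3, mid=1, arr[mid]=8 -> 8 > 4, search left half
lo=0, hi=0, mid=0, arr[mid]=4 -> Found target at index 0!

Binary search finds 4 at index 0 after 4 comparisons. The search repeatedly halves the search space by comparing with the middle element.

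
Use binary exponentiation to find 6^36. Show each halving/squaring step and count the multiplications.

Computing 6^36 by squaring (build up from 6^1; each line after the first costs one multiplication):

6^1 = 6
6^2 = (6^1)^2 = 6^2 = 36
6^4 = (6^2)^2 = 36^2 = 1296
6^8 = (6^4)^2 = 1296^2 = 1679616
6^9 = 6 * 6^8 = 6 * 1679616 = 10077696
6^18 = (6^9)^2 = 10077696^2 = 101559956668416
6^36 = (6^18)^2 = 101559956668416^2 = 10314424798490535546171949056

Result: 10314424798490535546171949056
Multiplications needed: 6 (6 lines after 6^1)

6^36 = 10314424798490535546171949056. Using exponentiation by squaring, this requires 6 multiplications. The key idea: if the exponent is even, square the half-power; if odd, multiply by the base once.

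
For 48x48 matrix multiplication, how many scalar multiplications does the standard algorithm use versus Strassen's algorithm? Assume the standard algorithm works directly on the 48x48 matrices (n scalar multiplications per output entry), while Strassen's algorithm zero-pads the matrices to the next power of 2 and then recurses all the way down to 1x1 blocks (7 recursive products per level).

Matrix multiplication for 48x48 matrices:

Strassen's algorithm requires power-of-2 dimensions. Pad 48x48 to 64x64 (next power of 2).

Standard algorithm: 48^3 = 110592 multiplications
Strassen's algorithm: 7^(log2(64)) = 7^6 = 117649 multiplications
Difference: 110592 - 117649 = -7057 (Strassen uses MORE here due to padding overhead — for small or just-over-power-of-2 n, padding can outweigh the per-level savings)

Standard: 110592 multiplications (48^3). Strassen: 117649 multiplications (7^6, after padding to 64x64). Strassen reduces 8 recursive multiplications to 7 at each level.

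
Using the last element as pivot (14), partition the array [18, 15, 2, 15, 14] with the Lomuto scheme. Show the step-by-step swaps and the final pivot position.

Lomuto partition with pivot = 14:

Initial array: [18, 15, 2, 15, 14]

arr[0]=18 > 14: no swap
arr[1]=15 > 14: no swap
arr[2]=2 <= 14: swap with position 0, array becomes [2, 15, 18, 15, 14]
arr[3]=15 > 14: no swap

Place pivot at position 1: [2, 14, 18, 15, 15]
Pivot position: 1

After partitioning with pivot 14, the array becomes [2, 14, 18, 15, 15]. The pivot is placed at index 1. All elements to the left of the pivot are <= 14, and all elements to the right are > 14.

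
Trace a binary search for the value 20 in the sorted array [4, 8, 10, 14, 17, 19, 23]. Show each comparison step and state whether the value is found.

Binary search for 20 in [4, 8, 10, 14, 17, 19, 23]:

lo=0, hi=6, mid=3, arr[mid]=14 -> 14 < 20, search right half
lo=4, hi=6, mid=5, arr[mid]=19 -> 19 < 20, search right half
lo=6, hi=6, mid=6, arr[mid]=23 -> 23 > 20, search left half
lo=6 > hi=5, target 20 not found

Binary search determines that 20 is not in the array after 3 comparisons. The search space was exhausted without finding the target.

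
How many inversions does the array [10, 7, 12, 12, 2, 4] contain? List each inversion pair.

Finding inversions in [10, 7, 12, 12, 2, 4]:

(0, 1): arr[0]=10 > arr[1]=7
(0, 4): arr[0]=10 > arr[4]=2
(0, 5): arr[0]=10 > arr[5]=4
(1, 4): arr[1]=7 > arr[4]=2
(1, 5): arr[1]=7 > arr[5]=4
(2, 4): arr[2]=12 > arr[4]=2
(2, 5): arr[2]=12 > arr[5]=4
(3, 4): arr[3]=12 > arr[4]=2
(3, 5): arr[3]=12 > arr[5]=4

Total inversions: 9

The array has 9 inversion(s): (0,1), (0,4), (0,5), (1,4), (1,5), (2,4), (2,5), (3,4), (3,5). Each pair (i,j) satisfies i < j and arr[i] > arr[j].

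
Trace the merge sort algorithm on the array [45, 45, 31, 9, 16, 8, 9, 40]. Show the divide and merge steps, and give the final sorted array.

Merge sort trace:

Split: [45, 45, 31, 9, 16, 8, 9, 40] -> [45, 45, 31, 9] and [16, 8, 9, 40]
  Split: [45, 45, 31, 9] -> [45, 45] and [31, 9]
    Split: [45, 45] -> [45] and [45]
    Merge: [45] + [45] -> [45, 45]
    Split: [31, 9] -> [31] and [9]
    Merge: [31] + [9] -> [9, 31]
  Merge: [45, 45] + [9, 31] -> [9, 31, 45, 45]
  Split: [16, 8, 9, 40] -> [16, 8] and [9, 40]
    Split: [16, 8] -> [16] and [8]
    Merge: [16] + [8] -> [8, 16]
    Split: [9, 40] -> [9] and [40]
    Merge: [9] + [40] -> [9, 40]
  Merge: [8, 16] + [9, 40] -> [8, 9, 16, 40]
Merge: [9, 31, 45, 45] + [8, 9, 16, 40] -> [8, 9, 9, 16, 31, 40, 45, 45]

Final sorted array: [8, 9, 9, 16, 31, 40, 45, 45]

The merge sort proceeds by recursively splitting the array and merging sorted halves.
After all merges, the sorted array is [8, 9, 9, 16, 31, 40, 45, 45].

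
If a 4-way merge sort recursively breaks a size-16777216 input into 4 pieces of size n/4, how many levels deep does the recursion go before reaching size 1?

For divide and conquer with division factor 4:

Problem sizes at each level:
Level 0: 16777216
Level 1: 4194304
Level 2: 1048576
Level 3: 262144
Level 4: 65536
Level 5: 16384
Level 6: 4096
Level 7: 1024
Level 8: 256
Level 9: 64
Level 10: 16
Level 11: 4
Level 12: 1

The root is level 0 and the size-1 base case is level 12 (the tree spans levels 0 through 12, i.e. 13 levels counting the root), so the depth is the number of divisions: log_4(16777216) = 12

The recursion tree depth is log_4(16777216) = 12. At each level, the problem size is divided by 4, so it takes 12 divisions to reduce to a base case of size 1. The algorithm makes 4 recursive calls at each level.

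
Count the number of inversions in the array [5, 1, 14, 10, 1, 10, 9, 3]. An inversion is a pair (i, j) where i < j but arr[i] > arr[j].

Finding inversions in [5, 1, 14, 10, 1, 10, 9, 3]:

(0, 1): arr[0]=5 > arr[1]=1
(0, 4): arr[0]=5 > arr[4]=1
(0, 7): arr[0]=5 > arr[7]=3
(2, 3): arr[2]=14 > arr[3]=10
(2, 4): arr[2]=14 > arr[4]=1
(2, 5): arr[2]=14 > arr[5]=10
(2, 6): arr[2]=14 > arr[6]=9
(2, 7): arr[2]=14 > arr[7]=3
(3, 4): arr[3]=10 > arr[4]=1
(3, 6): arr[3]=10 > arr[6]=9
(3, 7): arr[3]=10 > arr[7]=3
(5, 6): arr[5]=10 > arr[6]=9
(5, 7): arr[5]=10 > arr[7]=3
(6, 7): arr[6]=9 > arr[7]=3

Total inversions: 14

The array has 14 inversion(s): (0,1), (0,4), (0,7), (2,3), (2,4), (2,5), (2,6), (2,7), (3,4), (3,6), (3,7), (5,6), (5,7), (6,7). Each pair (i,j) satisfies i < j and arr[i] > arr[j].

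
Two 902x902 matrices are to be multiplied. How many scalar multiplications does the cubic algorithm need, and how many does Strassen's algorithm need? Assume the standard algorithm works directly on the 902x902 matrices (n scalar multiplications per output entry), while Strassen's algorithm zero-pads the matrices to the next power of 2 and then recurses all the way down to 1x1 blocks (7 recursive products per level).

Matrix multiplication for 902x902 matrices:

Strassen's algorithm requires power-of-2 dimensions. Pad 902x902 to 1024x1024 (next power of 2).

Standard algorithm: 902^3 = 733870808 multiplications
Strassen's algorithm: 7^(log2(1024)) = 7^10 = 282475249 multiplications
Savings: 733870808 - 282475249 = 451395559 multiplications

Standard: 733870808 multiplications (902^3). Strassen: 282475249 multiplications (7^10, after padding to 1024x1024). Strassen reduces 8 recursive multiplications to 7 at each level.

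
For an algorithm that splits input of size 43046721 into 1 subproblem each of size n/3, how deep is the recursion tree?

For divide and conquer with division factor 3:

Problem sizes at each level:
Level 0: 43046721
Level 1: 14348907
Level 2: 4782969
Level 3: 1594323
Level 4: 531441
Level 5: 177147
Level 6: 59049
Level 7: 19683
Level 8: 6561
Level 9: 2187
Level 10: 729
Level 11: 243
Level 12: 81
Level 13: 27
Level 14: 9
Level 15: 3
Level 16: 1

The root is level 0 and the size-1 base case is level 16 (the tree spans levels 0 through 16, i.e. 17 levels counting the root), so the depth is the number of divisions: log_3(43046721) = 16

The recursion tree depth is log_3(43046721) = 16. At each level, the problem size is divided by 3, so it takes 16 divisions to reduce to a base case of size 1. The algorithm makes 1 recursive call at each level.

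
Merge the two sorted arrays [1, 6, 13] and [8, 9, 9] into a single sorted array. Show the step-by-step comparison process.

Merging process:

Compare 1 vs 8: take 1 from left. Merged: [1]
Compare 6 vs 8: take 6 from left. Merged: [1, 6]
Compare 13 vs 8: take 8 from right. Merged: [1, 6, 8]
Compare 13 vs 9: take 9 from right. Merged: [1, 6, 8, 9]
Compare 13 vs 9: take 9 from right. Merged: [1, 6, 8, 9, 9]
Append remaining from left: [13]. Merged: [1, 6, 8, 9, 9, 13]

Final merged array: [1, 6, 8, 9, 9, 13]
Total comparisons: 5

The merged array is [1, 6, 8, 9, 9, 13], requiring 5 comparisons. The merge step runs in O(n) time where n is the total number of elements.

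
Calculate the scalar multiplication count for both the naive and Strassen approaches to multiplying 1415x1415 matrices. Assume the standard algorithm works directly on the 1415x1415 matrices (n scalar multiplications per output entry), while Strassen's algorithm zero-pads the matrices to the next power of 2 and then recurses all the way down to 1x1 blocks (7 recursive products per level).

Matrix multiplication for 1415x1415 matrices:

Strassen's algorithm requires power-of-2 dimensions. Pad 1415x1415 to 2048x2048 (next power of 2).

Standard algorithm: 1415^3 = 2833148375 multiplications
Strassen's algorithm: 7^(log2(2048)) = 7^11 = 1977326743 multiplications
Savings: 2833148375 - 1977326743 = 855821632 multiplications

Standard: 2833148375 multiplications (1415^3). Strassen: 1977326743 multiplications (7^11, after padding to 2048x2048). Strassen reduces 8 recursive multiplications to 7 at each level.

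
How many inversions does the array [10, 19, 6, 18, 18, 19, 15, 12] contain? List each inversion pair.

Finding inversions in [10, 19, 6, 18, 18, 19, 15, 12]:

(0, 2): arr[0]=10 > arr[2]=6
(1, 2): arr[1]=19 > arr[2]=6
(1, 3): arr[1]=19 > arr[3]=18
(1, 4): arr[1]=19 > arr[4]=18
(1, 6): arr[1]=19 > arr[6]=15
(1, 7): arr[1]=19 > arr[7]=12
(3, 6): arr[3]=18 > arr[6]=15
(3, 7): arr[3]=18 > arr[7]=12
(4, 6): arr[4]=18 > arr[6]=15
(4, 7): arr[4]=18 > arr[7]=12
(5, 6): arr[5]=19 > arr[6]=15
(5, 7): arr[5]=19 > arr[7]=12
(6, 7): arr[6]=15 > arr[7]=12

Total inversions: 13

The array has 13 inversion(s): (0,2), (1,2), (1,3), (1,4), (1,6), (1,7), (3,6), (3,7), (4,6), (4,7), (5,6), (5,7), (6,7). Each pair (i,j) satisfies i < j and arr[i] > arr[j].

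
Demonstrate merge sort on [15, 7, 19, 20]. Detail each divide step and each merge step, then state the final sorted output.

Merge sort trace:

Split: [15, 7, 19, 20] -> [15, 7] and [19, 20]
  Split: [15, 7] -> [15] and [7]
  Merge: [15] + [7] -> [7, 15]
  Split: [19, 20] -> [19] and [20]
  Merge: [19] + [20] -> [19, 20]
Merge: [7, 15] + [19, 20] -> [7, 15, 19, 20]

Final sorted array: [7, 15, 19, 20]

The merge sort proceeds by recursively splitting the array and merging sorted halves.
After all merges, the sorted array is [7, 15, 19, 20].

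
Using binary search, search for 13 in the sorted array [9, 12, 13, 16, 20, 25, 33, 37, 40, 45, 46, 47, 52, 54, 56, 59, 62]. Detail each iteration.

Binary search for 13 in [9, 12, 13, 16, 20, 25, 33, 37, 40, 45, 46, 47, 52, 54, 56, 59, 62]:

lo=0, hi=16, mid=8, arr[mid]=40 -> 40 > 13, search left half
lo=0, hi=7, mid=3, arr[mid]=16 -> 16 > 13, search left half
lo=0, hi=2, mid=1, arr[mid]=12 -> 12 < 13, search right half
lo=2, hi=2, mid=2, arr[mid]=13 -> Found target at index 2!

Binary search finds 13 at index 2 after 4 comparisons. The search repeatedly halves the search space by comparing with the middle element.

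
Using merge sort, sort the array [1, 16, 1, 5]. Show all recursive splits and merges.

Merge sort trace:

Split: [1, 16, 1, 5] -> [1, 16] and [1, 5]
  Split: [1, 16] -> [1] and [16]
  Merge: [1] + [16] -> [1, 16]
  Split: [1, 5] -> [1] and [5]
  Merge: [1] + [5] -> [1, 5]
Merge: [1, 16] + [1, 5] -> [1, 1, 5, 16]

Final sorted array: [1, 1, 5, 16]

The merge sort proceeds by recursively splitting the array and merging sorted halves.
After all merges, the sorted array is [1, 1, 5, 16].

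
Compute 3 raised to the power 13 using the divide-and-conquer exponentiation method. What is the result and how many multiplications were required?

Computing 3^13 by squaring (build up from 3^1; each line after the first costs one multiplication):

3^1 = 3
3^2 = (3^1)^2 = 3^2 = 9
3^3 = 3 * 3^2 = 3 * 9 = 27
3^6 = (3^3)^2 = 27^2 = 729
3^12 = (3^6)^2 = 729^2 = 531441
3^13 = 3 * 3^12 = 3 * 531441 = 1594323

Result: 1594323
Multiplications needed: 5 (5 lines after 3^1)

3^13 = 1594323. Using exponentiation by squaring, this requires 5 multiplications. The key idea: if the exponent is even, square the half-power; if odd, multiply by the base once.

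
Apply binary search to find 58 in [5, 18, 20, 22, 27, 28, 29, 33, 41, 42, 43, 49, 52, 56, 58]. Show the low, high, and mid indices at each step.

Binary search for 58 in [5, 18, 20, 22, 27, 28, 29, 33, 41, 42, 43, 49, 52, 56, 58]:

lo=0, hi=14, mid=7, arr[mid]=33 -> 33 < 58, search right half
lo=8, hi=14, mid=11, arr[mid]=49 -> 49 < 58, search right half
lo=12, hi=14, mid=13, arr[mid]=56 -> 56 < 58, search right half
lo=14, hi=14, mid=14, arr[mid]=58 -> Found target at index 14!

Binary search finds 58 at index 14 after 4 comparisons. The search repeatedly halves the search space by comparing with the middle element.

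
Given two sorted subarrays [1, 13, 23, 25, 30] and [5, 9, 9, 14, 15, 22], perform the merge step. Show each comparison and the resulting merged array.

Merging process:

Compare 1 vs 5: take 1 from left. Merged: [1]
Compare 13 vs 5: take 5 from right. Merged: [1, 5]
Compare 13 vs 9: take 9 from right. Merged: [1, 5, 9]
Compare 13 vs 9: take 9 from right. Merged: [1, 5, 9, 9]
Compare 13 vs 14: take 13 from left. Merged: [1, 5, 9, 9, 13]
Compare 23 vs 14: take 14 from right. Merged: [1, 5, 9, 9, 13, 14]
Compare 23 vs 15: take 15 from right. Merged: [1, 5, 9, 9, 13, 14, 15]
Compare 23 vs 22: take 22 from right. Merged: [1, 5, 9, 9, 13, 14, 15, 22]
Append remaining from left: [23, 25, 30]. Merged: [1, 5, 9, 9, 13, 14, 15, 22, 23, 25, 30]

Final merged array: [1, 5, 9, 9, 13, 14, 15, 22, 23, 25, 30]
Total comparisons: 8

The merged array is [1, 5, 9, 9, 13, 14, 15, 22, 23, 25, 30], requiring 8 comparisons. The merge step runs in O(n) time where n is the total number of elements.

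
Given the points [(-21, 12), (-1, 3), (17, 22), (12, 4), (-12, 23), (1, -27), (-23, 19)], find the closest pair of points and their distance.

Computing all pairwise distances among 7 points:

d((-21, 12), (-1, 3)) = 21.9317
d((-21, 12), (17, 22)) = 39.2938
d((-21, 12), (12, 4)) = 33.9559
d((-21, 12), (-12, 23)) = 14.2127
d((-21, 12), (1, -27)) = 44.7772
d((-21, 12), (-23, 19)) = 7.2801 <-- minimum
d((-1, 3), (17, 22)) = 26.1725
d((-1, 3), (12, 4)) = 13.0384
d((-1, 3), (-12, 23)) = 22.8254
d((-1, 3), (1, -27)) = 30.0666
d((-1, 3), (-23, 19)) = 27.2029
d((17, 22), (12, 4)) = 18.6815
d((17, 22), (-12, 23)) = 29.0172
d((17, 22), (1, -27)) = 51.5461
d((17, 22), (-23, 19)) = 40.1123
d((12, 4), (-12, 23)) = 30.6105
d((12, 4), (1, -27)) = 32.8938
d((12, 4), (-23, 19)) = 38.0789
d((-12, 23), (1, -27)) = 51.6624
d((-12, 23), (-23, 19)) = 11.7047
d((1, -27), (-23, 19)) = 51.8845

Closest pair: (-21, 12) and (-23, 19) with distance 7.2801

The closest pair is (-21, 12) and (-23, 19) with Euclidean distance 7.2801. For 7 points, brute-force pairwise comparison is shown above. For large n, the divide-and-conquer algorithm (sort by x, recurse on halves, check the dividing strip) achieves O(n log n).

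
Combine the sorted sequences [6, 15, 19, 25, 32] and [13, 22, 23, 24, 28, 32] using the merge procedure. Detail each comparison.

Merging process:

Compare 6 vs 13: take 6 from left. Merged: [6]
Compare 15 vs 13: take 13 from right. Merged: [6, 13]
Compare 15 vs 22: take 15 from left. Merged: [6, 13, 15]
Compare 19 vs 22: take 19 from left. Merged: [6, 13, 15, 19]
Compare 25 vs 22: take 22 from right. Merged: [6, 13, 15, 19, 22]
Compare 25 vs 23: take 23 from right. Merged: [6, 13, 15, 19, 22, 23]
Compare 25 vs 24: take 24 from right. Merged: [6, 13, 15, 19, 22, 23, 24]
Compare 25 vs 28: take 25 from left. Merged: [6, 13, 15, 19, 22, 23, 24, 25]
Compare 32 vs 28: take 28 from right. Merged: [6, 13, 15, 19, 22, 23, 24, 25, 28]
Compare 32 vs 32: take 32 from left. Merged: [6, 13, 15, 19, 22, 23, 24, 25, 28, 32]
Append remaining from right: [32]. Merged: [6, 13, 15, 19, 22, 23, 24, 25, 28, 32, 32]

Final merged array: [6, 13, 15, 19, 22, 23, 24, 25, 28, 32, 32]
Total comparisons: 10

The merged array is [6, 13, 15, 19, 22, 23, 24, 25, 28, 32, 32], requiring 10 comparisons. The merge step runs in O(n) time where n is the total number of elements.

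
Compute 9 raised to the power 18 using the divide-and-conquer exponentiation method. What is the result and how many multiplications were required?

Computing 9^18 by squaring (build up from 9^1; each line after the first costs one multiplication):

9^1 = 9
9^2 = (9^1)^2 = 9^2 = 81
9^4 = (9^2)^2 = 81^2 = 6561
9^8 = (9^4)^2 = 6561^2 = 43046721
9^9 = 9 * 9^8 = 9 * 43046721 = 387420489
9^18 = (9^9)^2 = 387420489^2 = 150094635296999121

Result: 150094635296999121
Multiplications needed: 5 (5 lines after 9^1)

9^18 = 150094635296999121. Using exponentiation by squaring, this requires 5 multiplications. The key idea: if the exponent is even, square the half-power; if odd, multiply by the base once.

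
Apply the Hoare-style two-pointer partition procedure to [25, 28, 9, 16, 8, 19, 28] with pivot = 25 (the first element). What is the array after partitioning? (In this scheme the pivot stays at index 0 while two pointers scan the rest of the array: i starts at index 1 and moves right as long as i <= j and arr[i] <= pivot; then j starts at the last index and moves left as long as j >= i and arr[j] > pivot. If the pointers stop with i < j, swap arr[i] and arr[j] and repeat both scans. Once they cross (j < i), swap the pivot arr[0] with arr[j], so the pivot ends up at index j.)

Hoare-style two-pointer partition with pivot = 25:

Initial array: [25, 28, 9, 16, 8, 19, 28]

Pointers start at i = 1, j = 6.
i stops at index 1 (arr[1]=28 > 25), j stops at index 5 (arr[5]=19 <= 25): swap arr[1] and arr[5], array becomes [25, 19, 9, 16, 8, 28, 28]
i ends at 5, j ends at 4: the pointers have crossed (j < i), so scanning stops.

Swap pivot arr[0] with arr[4] to place pivot at position 4: [8, 19, 9, 16, 25, 28, 28]
Pivot position: 4

After partitioning with pivot 25, the array becomes [8, 19, 9, 16, 25, 28, 28]. The pivot is placed at index 4. All elements to the left of the pivot are <= 25, and all elements to the right are > 25.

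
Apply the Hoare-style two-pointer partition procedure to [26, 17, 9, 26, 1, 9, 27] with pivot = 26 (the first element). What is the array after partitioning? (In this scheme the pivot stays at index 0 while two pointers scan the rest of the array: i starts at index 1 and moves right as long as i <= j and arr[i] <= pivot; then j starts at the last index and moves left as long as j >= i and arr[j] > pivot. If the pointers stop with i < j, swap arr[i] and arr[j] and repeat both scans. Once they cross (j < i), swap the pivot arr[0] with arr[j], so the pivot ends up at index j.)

Hoare-style two-pointer partition with pivot = 26:

Initial array: [26, 17, 9, 26, 1, 9, 27]

Pointers start at i = 1, j = 6.
i ends at 6, j ends at 5: the pointers have crossed (j < i), so scanning stops.

Swap pivot arr[0] with arr[5] to place pivot at position 5: [9, 17, 9, 26, 1, 26, 27]
Pivot position: 5

After partitioning with pivot 26, the array becomes [9, 17, 9, 26, 1, 26, 27]. The pivot is placed at index 5. All elements to the left of the pivot are <= 26, and all elements to the right are > 26.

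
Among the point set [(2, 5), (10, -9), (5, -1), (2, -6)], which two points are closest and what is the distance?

Computing all pairwise distances among 4 points:

d((2, 5), (10, -9)) = 16.1245
d((2, 5), (5, -1)) = 6.7082
d((2, 5), (2, -6)) = 11.0
d((10, -9), (5, -1)) = 9.434
d((10, -9), (2, -6)) = 8.544
d((5, -1), (2, -6)) = 5.831 <-- minimum

Closest pair: (5, -1) and (2, -6) with distance 5.831

The closest pair is (5, -1) and (2, -6) with Euclidean distance 5.831. For 4 points, brute-force pairwise comparison is shown above. For large n, the divide-and-conquer algorithm (sort by x, recurse on halves, check the dividing strip) achieves O(n log n).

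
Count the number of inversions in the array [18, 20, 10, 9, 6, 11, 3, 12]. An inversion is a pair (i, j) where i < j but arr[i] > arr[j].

Finding inversions in [18, 20, 10, 9, 6, 11, 3, 12]:

(0, 2): arr[0]=18 > arr[2]=10
(0, 3): arr[0]=18 > arr[3]=9
(0, 4): arr[0]=18 > arr[4]=6
(0, 5): arr[0]=18 > arr[5]=11
(0, 6): arr[0]=18 > arr[6]=3
(0, 7): arr[0]=18 > arr[7]=12
(1, 2): arr[1]=20 > arr[2]=10
(1, 3): arr[1]=20 > arr[3]=9
(1, 4): arr[1]=20 > arr[4]=6
(1, 5): arr[1]=20 > arr[5]=11
(1, 6): arr[1]=20 > arr[6]=3
(1, 7): arr[1]=20 > arr[7]=12
(2, 3): arr[2]=10 > arr[3]=9
(2, 4): arr[2]=10 > arr[4]=6
(2, 6): arr[2]=10 > arr[6]=3
(3, 4): arr[3]=9 > arr[4]=6
(3, 6): arr[3]=9 > arr[6]=3
(4, 6): arr[4]=6 > arr[6]=3
(5, 6): arr[5]=11 > arr[6]=3

Total inversions: 19

The array has 19 inversion(s): (0,2), (0,3), (0,4), (0,5), (0,6), (0,7), (1,2), (1,3), (1,4), (1,5), (1,6), (1,7), (2,3), (2,4), (2,6), (3,4), (3,6), (4,6), (5,6). Each pair (i,j) satisfies i < j and arr[i] > arr[j].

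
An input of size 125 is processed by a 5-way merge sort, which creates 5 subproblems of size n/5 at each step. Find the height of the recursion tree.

For divide and conquer with division factor 5:

Problem sizes at each level:
Level 0: 125
Level 1: 25
Level 2: 5
Level 3: 1

The root is level 0 and the size-1 base case is level 3 (the tree spans levels 0 through 3, i.e. 4 levels counting the root), so the depth is the number of divisions: log_5(125) = 3

The recursion tree depth is log_5(125) = 3. At each level, the problem size is divided by 5, so it takes 3 divisions to reduce to a base case of size 1. The algorithm makes 5 recursive calls at each level.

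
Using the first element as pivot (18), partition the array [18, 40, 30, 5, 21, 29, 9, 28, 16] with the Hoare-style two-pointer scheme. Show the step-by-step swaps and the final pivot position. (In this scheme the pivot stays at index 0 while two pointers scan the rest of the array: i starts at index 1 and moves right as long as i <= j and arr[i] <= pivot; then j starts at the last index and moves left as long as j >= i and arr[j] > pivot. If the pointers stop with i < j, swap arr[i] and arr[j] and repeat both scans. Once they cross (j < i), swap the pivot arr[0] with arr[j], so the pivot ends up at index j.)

Hoare-style two-pointer partition with pivot = 18:

Initial array: [18, 40, 30, 5, 21, 29, 9, 28, 16]

Pointers start at i = 1, j = 8.
i stops at index 1 (arr[1]=40 > 18), j stops at index 8 (arr[8]=16 <= 18): swap arr[1] and arr[8], array becomes [18, 16, 30, 5, 21, 29, 9, 28, 40]
i stops at index 2 (arr[2]=30 > 18), j stops at index 6 (arr[6]=9 <= 18): swap arr[2] and arr[6], array becomes [18, 16, 9, 5, 21, 29, 30, 28, 40]
i ends at 4, j ends at 3: the pointers have crossed (j < i), so scanning stops.

Swap pivot arr[0] with arr[3] to place pivot at position 3: [5, 16, 9, 18, 21, 29, 30, 28, 40]
Pivot position: 3

After partitioning with pivot 18, the array becomes [5, 16, 9, 18, 21, 29, 30, 28, 40]. The pivot is placed at index 3. All elements to the left of the pivot are <= 18, and all elements to the right are > 18.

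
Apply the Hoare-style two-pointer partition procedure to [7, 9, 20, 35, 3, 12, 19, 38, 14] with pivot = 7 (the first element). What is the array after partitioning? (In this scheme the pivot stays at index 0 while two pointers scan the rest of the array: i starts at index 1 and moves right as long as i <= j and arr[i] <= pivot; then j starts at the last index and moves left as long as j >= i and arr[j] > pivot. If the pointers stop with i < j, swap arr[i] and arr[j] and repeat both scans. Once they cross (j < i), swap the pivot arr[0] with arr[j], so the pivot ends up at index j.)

Hoare-style two-pointer partition with pivot = 7:

Initial array: [7, 9, 20, 35, 3, 12, 19, 38, 14]

Pointers start at i = 1, j = 8.
i stops at index 1 (arr[1]=9 > 7), j stops at index 4 (arr[4]=3 <= 7): swap arr[1] and arr[4], array becomes [7, 3, 20, 35, 9, 12, 19, 38, 14]
i ends at 2, j ends at 1: the pointers have crossed (j < i), so scanning stops.

Swap pivot arr[0] with arr[1] to place pivot at position 1: [3, 7, 20, 35, 9, 12, 19, 38, 14]
Pivot position: 1

After partitioning with pivot 7, the array becomes [3, 7, 20, 35, 9, 12, 19, 38, 14]. The pivot is placed at index 1. All elements to the left of the pivot are <= 7, and all elements to the right are > 7.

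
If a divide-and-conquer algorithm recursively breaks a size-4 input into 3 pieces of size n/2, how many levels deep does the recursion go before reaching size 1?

For divide and conquer with division factor 2:

Problem sizes at each level:
Level 0: 4
Level 1: 2
Level 2: 1

The root is level 0 and the size-1 base case is level 2 (the tree spans levels 0 through 2, i.e. 3 levels counting the root), so the depth is the number of divisions: log_2(4) = 2

The recursion tree depth is log_2(4) = 2. At each level, the problem size is divided by 2, so it takes 2 divisions to reduce to a base case of size 1. The algorithm makes 3 recursive calls at each level.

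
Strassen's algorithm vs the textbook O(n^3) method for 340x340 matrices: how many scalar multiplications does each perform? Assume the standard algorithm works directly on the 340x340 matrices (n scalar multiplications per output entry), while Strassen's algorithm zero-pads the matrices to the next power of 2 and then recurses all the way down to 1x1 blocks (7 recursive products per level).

Matrix multiplication for 340x340 matrices:

Strassen's algorithm requires power-of-2 dimensions. Pad 340x340 to 512x512 (next power of 2).

Standard algorithm: 340^3 = 39304000 multiplications
Strassen's algorithm: 7^(log2(512)) = 7^9 = 40353607 multiplications
Difference: 39304000 - 40353607 = -1049607 (Strassen uses MORE here due to padding overhead — for small or just-over-power-of-2 n, padding can outweigh the per-level savings)

Standard: 39304000 multiplications (340^3). Strassen: 40353607 multiplications (7^9, after padding to 512x512). Strassen reduces 8 recursive multiplications to 7 at each level.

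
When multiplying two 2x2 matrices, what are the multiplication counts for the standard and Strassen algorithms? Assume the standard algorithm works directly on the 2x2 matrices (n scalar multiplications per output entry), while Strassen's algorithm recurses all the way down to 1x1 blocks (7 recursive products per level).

Matrix multiplication for 2x2 matrices:

Standard algorithm: 2^3 = 8 multiplications
Strassen's algorithm: 7^(log2(2)) = 7^1 = 7 multiplications
Savings: 8 - 7 = 1 multiplications

Standard: 8 multiplications (2^3). Strassen: 7 multiplications (7^1). Strassen reduces 8 recursive multiplications to 7 at each level.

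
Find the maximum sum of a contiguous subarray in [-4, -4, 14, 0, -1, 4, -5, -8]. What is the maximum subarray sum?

Using Kadane's algorithm on [-4, -4, 14, 0, -1, 4, -5, -8]:

Scanning through the array:
Position 1 (value -4): max_ending_here = -4, max_so_far = -4
Position 2 (value 14): max_ending_here = 14, max_so_far = 14
Position 3 (value 0): max_ending_here = 14, max_so_far = 14
Position 4 (value -1): max_ending_here = 13, max_so_far = 14
Position 5 (value 4): max_ending_here = 17, max_so_far = 17
Position 6 (value -5): max_ending_here = 12, max_so_far = 17
Position 7 (value -8): max_ending_here = 4, max_so_far = 17

Maximum subarray: [14, 0, -1, 4]
Maximum sum: 17

The maximum subarray is [14, 0, -1, 4] with sum 17. This subarray runs from index 2 to index 5.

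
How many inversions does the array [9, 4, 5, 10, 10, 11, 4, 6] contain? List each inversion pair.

Finding inversions in [9, 4, 5, 10, 10, 11, 4, 6]:

(0, 1): arr[0]=9 > arr[1]=4
(0, 2): arr[0]=9 > arr[2]=5
(0, 6): arr[0]=9 > arr[6]=4
(0, 7): arr[0]=9 > arr[7]=6
(2, 6): arr[2]=5 > arr[6]=4
(3, 6): arr[3]=10 > arr[6]=4
(3, 7): arr[3]=10 > arr[7]=6
(4, 6): arr[4]=10 > arr[6]=4
(4, 7): arr[4]=10 > arr[7]=6
(5, 6): arr[5]=11 > arr[6]=4
(5, 7): arr[5]=11 > arr[7]=6

Total inversions: 11

The array has 11 inversion(s): (0,1), (0,2), (0,6), (0,7), (2,6), (3,6), (3,7), (4,6), (4,7), (5,6), (5,7). Each pair (i,j) satisfies i < j and arr[i] > arr[j].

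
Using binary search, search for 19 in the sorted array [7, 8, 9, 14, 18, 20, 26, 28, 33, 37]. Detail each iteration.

Binary search for 19 in [7, 8, 9, 14, 18, 20, 26, 28, 33, 37]:

lo=0, hi=9, mid=4, arr[mid]=18 -> 18 < 19, search right half
lo=5, hi=9, mid=7, arr[mid]=28 -> 28 > 19, search left half
lo=5, hi=6, mid=5, arr[mid]=20 -> 20 > 19, search left half
lo=5 > hi=4, target 19 not found

Binary search determines that 19 is not in the array after 3 comparisons. The search space was exhausted without finding the target.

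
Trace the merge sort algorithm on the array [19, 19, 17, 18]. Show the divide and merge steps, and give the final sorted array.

Merge sort trace:

Split: [19, 19, 17, 18] -> [19, 19] and [17, 18]
  Split: [19, 19] -> [19] and [19]
  Merge: [19] + [19] -> [19, 19]
  Split: [17, 18] -> [17] and [18]
  Merge: [17] + [18] -> [17, 18]
Merge: [19, 19] + [17, 18] -> [17, 18, 19, 19]

Final sorted array: [17, 18, 19, 19]

The merge sort proceeds by recursively splitting the array and merging sorted halves.
After all merges, the sorted array is [17, 18, 19, 19].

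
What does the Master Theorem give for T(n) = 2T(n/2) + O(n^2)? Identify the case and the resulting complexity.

Master Theorem for T(n) = 2T(n/2) + O(n^2):

a = 2, b = 2, c = 2
log_b(a) = log_2(2) = 1.0000

Case 3: c = 2 > log_2(2) = 1.0000
T(n) = O(n^2) = O(n^2)

For T(n) = 2T(n/2) + O(n^2): log_2(2) = 1.0000. This is Case 3 of the Master Theorem (c > log_b(a), work dominated by root), giving O(n^2).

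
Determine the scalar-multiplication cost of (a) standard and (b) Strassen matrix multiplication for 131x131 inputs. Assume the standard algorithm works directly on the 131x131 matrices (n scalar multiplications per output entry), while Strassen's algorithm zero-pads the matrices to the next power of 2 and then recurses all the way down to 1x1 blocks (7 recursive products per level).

Matrix multiplication for 131x131 matrices:

Strassen's algorithm requires power-of-2 dimensions. Pad 131x131 to 256x256 (next power of 2).

Standard algorithm: 131^3 = 2248091 multiplications
Strassen's algorithm: 7^(log2(256)) = 7^8 = 5764801 multiplications
Difference: 2248091 - 5764801 = -3516710 (Strassen uses MORE here due to padding overhead — for small or just-over-power-of-2 n, padding can outweigh the per-level savings)

Standard: 2248091 multiplications (131^3). Strassen: 5764801 multiplications (7^8, after padding to 256x256). Strassen reduces 8 recursive multiplications to 7 at each level.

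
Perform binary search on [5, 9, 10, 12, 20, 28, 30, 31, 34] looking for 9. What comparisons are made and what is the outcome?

Binary search for 9 in [5, 9, 10, 12, 20, 28, 30, 31, 34]:

lo=0, hi=8, mid=4, arr[mid]=20 -> 20 > 9, search left half
lo=0, hi=3, mid=1, arr[mid]=9 -> Found target at index 1!

Binary search finds 9 at index 1 after 2 comparisons. The search repeatedly halves the search space by comparing with the middle element.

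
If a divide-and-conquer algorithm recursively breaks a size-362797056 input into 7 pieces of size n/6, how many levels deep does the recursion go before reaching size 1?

For divide and conquer with division factor 6:

Problem sizes at each level:
Level 0: 362797056
Level 1: 60466176
Level 2: 10077696
Level 3: 1679616
Level 4: 279936
Level 5: 46656
Level 6: 7776
Level 7: 1296
Level 8: 216
Level 9: 36
Level 10: 6
Level 11: 1

The root is level 0 and the size-1 base case is level 11 (the tree spans levels 0 through 11, i.e. 12 levels counting the root), so the depth is the number of divisions: log_6(362797056) = 11

The recursion tree depth is log_6(362797056) = 11. At each level, the problem size is divided by 6, so it takes 11 divisions to reduce to a base case of size 1. The algorithm makes 7 recursive calls at each level.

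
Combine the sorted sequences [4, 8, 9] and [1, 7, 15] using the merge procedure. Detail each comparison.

Merging process:

Compare 4 vs 1: take 1 from right. Merged: [1]
Compare 4 vs 7: take 4 from left. Merged: [1, 4]
Compare 8 vs 7: take 7 from right. Merged: [1, 4, 7]
Compare 8 vs 15: take 8 from left. Merged: [1, 4, 7, 8]
Compare 9 vs 15: take 9 from left. Merged: [1, 4, 7, 8, 9]
Append remaining from right: [15]. Merged: [1, 4, 7, 8, 9, 15]

Final merged array: [1, 4, 7, 8, 9, 15]
Total comparisons: 5

The merged array is [1, 4, 7, 8, 9, 15], requiring 5 comparisons. The merge step runs in O(n) time where n is the total number of elements.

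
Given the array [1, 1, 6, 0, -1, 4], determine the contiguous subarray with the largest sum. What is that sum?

Using Kadane's algorithm on [1, 1, 6, 0, -1, 4]:

Scanning through the array:
Position 1 (value 1): max_ending_here = 2, max_so_far = 2
Position 2 (value 6): max_ending_here = 8, max_so_far = 8
Position 3 (value 0): max_ending_here = 8, max_so_far = 8
Position 4 (value -1): max_ending_here = 7, max_so_far = 8
Position 5 (value 4): max_ending_here = 11, max_so_far = 11

Maximum subarray: [1, 1, 6, 0, -1, 4]
Maximum sum: 11

The maximum subarray is [1, 1, 6, 0, -1, 4] with sum 11. This subarray runs from index 0 to index 5.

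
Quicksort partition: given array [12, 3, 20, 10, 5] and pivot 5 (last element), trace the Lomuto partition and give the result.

Lomuto partition with pivot = 5:

Initial array: [12, 3, 20, 10, 5]

arr[0]=12 > 5: no swap
arr[1]=3 <= 5: swap with position 0, array becomes [3, 12, 20, 10, 5]
arr[2]=20 > 5: no swap
arr[3]=10 > 5: no swap

Place pivot at position 1: [3, 5, 20, 10, 12]
Pivot position: 1

After partitioning with pivot 5, the array becomes [3, 5, 20, 10, 12]. The pivot is placed at index 1. All elements to the left of the pivot are <= 5, and all elements to the right are > 5.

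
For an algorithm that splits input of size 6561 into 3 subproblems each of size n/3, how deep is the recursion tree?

For divide and conquer with division factor 3:

Problem sizes at each level:
Level 0: 6561
Level 1: 2187
Level 2: 729
Level 3: 243
Level 4: 81
Level 5: 27
Level 6: 9
Level 7: 3
Level 8: 1

The root is level 0 and the size-1 base case is level 8 (the tree spans levels 0 through 8, i.e. 9 levels counting the root), so the depth is the number of divisions: log_3(6561) = 8

The recursion tree depth is log_3(6561) = 8. At each level, the problem size is divided by 3, so it takes 8 divisions to reduce to a base case of size 1. The algorithm makes 3 recursive calls at each level.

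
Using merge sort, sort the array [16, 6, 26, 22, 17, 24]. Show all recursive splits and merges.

Merge sort trace:

Split: [16, 6, 26, 22, 17, 24] -> [16, 6, 26] and [22, 17, 24]
  Split: [16, 6, 26] -> [16] and [6, 26]
    Split: [6, 26] -> [6] and [26]
    Merge: [6] + [26] -> [6, 26]
  Merge: [16] + [6, 26] -> [6, 16, 26]
  Split: [22, 17, 24] -> [22] and [17, 24]
    Split: [17, 24] -> [17] and [24]
    Merge: [17] + [24] -> [17, 24]
  Merge: [22] + [17, 24] -> [17, 22, 24]
Merge: [6, 16, 26] + [17, 22, 24] -> [6, 16, 17, 22, 24, 26]

Final sorted array: [6, 16, 17, 22, 24, 26]

The merge sort proceeds by recursively splitting the array and merging sorted halves.
After all merges, the sorted array is [6, 16, 17, 22, 24, 26].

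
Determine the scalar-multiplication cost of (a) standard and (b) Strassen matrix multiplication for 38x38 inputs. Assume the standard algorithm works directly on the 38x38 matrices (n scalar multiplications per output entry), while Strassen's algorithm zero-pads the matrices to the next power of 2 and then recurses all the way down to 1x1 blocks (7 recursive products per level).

Matrix multiplication for 38x38 matrices:

Strassen's algorithm requires power-of-2 dimensions. Pad 38x38 to 64x64 (next power of 2).

Standard algorithm: 38^3 = 54872 multiplications
Strassen's algorithm: 7^(log2(64)) = 7^6 = 117649 multiplications
Difference: 54872 - 117649 = -62777 (Strassen uses MORE here due to padding overhead — for small or just-over-power-of-2 n, padding can outweigh the per-level savings)

Standard: 54872 multiplications (38^3). Strassen: 117649 multiplications (7^6, after padding to 64x64). Strassen reduces 8 recursive multiplications to 7 at each level.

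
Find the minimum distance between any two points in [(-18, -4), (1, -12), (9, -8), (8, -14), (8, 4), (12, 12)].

Computing all pairwise distances among 6 points:

d((-18, -4), (1, -12)) = 20.6155
d((-18, -4), (9, -8)) = 27.2947
d((-18, -4), (8, -14)) = 27.8568
d((-18, -4), (8, 4)) = 27.2029
d((-18, -4), (12, 12)) = 34.0
d((1, -12), (9, -8)) = 8.9443
d((1, -12), (8, -14)) = 7.2801
d((1, -12), (8, 4)) = 17.4642
d((1, -12), (12, 12)) = 26.4008
d((9, -8), (8, -14)) = 6.0828 <-- minimum
d((9, -8), (8, 4)) = 12.0416
d((9, -8), (12, 12)) = 20.2237
d((8, -14), (8, 4)) = 18.0
d((8, -14), (12, 12)) = 26.3059
d((8, 4), (12, 12)) = 8.9443

Closest pair: (9, -8) and (8, -14) with distance 6.0828

The closest pair is (9, -8) and (8, -14) with Euclidean distance 6.0828. For 6 points, brute-force pairwise comparison is shown above. For large n, the divide-and-conquer algorithm (sort by x, recurse on halves, check the dividing strip) achieves O(n log n).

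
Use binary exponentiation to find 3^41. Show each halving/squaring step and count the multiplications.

Computing 3^41 by squaring (build up from 3^1; each line after the first costs one multiplication):

3^1 = 3
3^2 = (3^1)^2 = 3^2 = 9
3^4 = (3^2)^2 = 9^2 = 81
3^5 = 3 * 3^4 = 3 * 81 = 243
3^10 = (3^5)^2 = 243^2 = 59049
3^20 = (3^10)^2 = 59049^2 = 3486784401
3^40 = (3^20)^2 = 3486784401^2 = 12157665459056928801
3^41 = 3 * 3^40 = 3 * 12157665459056928801 = 36472996377170786403

Result: 36472996377170786403
Multiplications needed: 7 (7 lines after 3^1)

3^41 = 36472996377170786403. Using exponentiation by squaring, this requires 7 multiplications. The key idea: if the exponent is even, square the half-power; if odd, multiply by the base once.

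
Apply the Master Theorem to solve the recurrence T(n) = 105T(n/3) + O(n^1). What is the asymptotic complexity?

Master Theorem for T(n) = 105T(n/3) + O(n^1):

a = 105, b = 3, c = 1
log_b(a) = log_3(105) = 4.2362

Case 1: c = 1 < log_3(105) = 4.2362
T(n) = O(n^(log_3 105))

For T(n) = 105T(n/3) + O(n^1): log_3(105) = 4.2362. This is Case 1 of the Master Theorem (c < log_b(a), work dominated by leaves), giving O(n^(log_3 105)).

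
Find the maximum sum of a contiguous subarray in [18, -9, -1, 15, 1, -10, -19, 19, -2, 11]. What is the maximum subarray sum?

Using Kadane's algorithm on [18, -9, -1, 15, 1, -10, -19, 19, -2, 11]:

Scanning through the array:
Position 1 (value -9): max_ending_here = 9, max_so_far = 18
Position 2 (value -1): max_ending_here = 8, max_so_far = 18
Position 3 (value 15): max_ending_here = 23, max_so_far = 23
Position 4 (value 1): max_ending_here = 24, max_so_far = 24
Position 5 (value -10): max_ending_here = 14, max_so_far = 24
Position 6 (value -19): max_ending_here = -5, max_so_far = 24
Position 7 (value 19): max_ending_here = 19, max_so_far = 24
Position 8 (value -2): max_ending_here = 17, max_so_far = 24
Position 9 (value 11): max_ending_here = 28, max_so_far = 28

Maximum subarray: [19, -2, 11]
Maximum sum: 28

The maximum subarray is [19, -2, 11] with sum 28. This subarray runs from index 7 to index 9.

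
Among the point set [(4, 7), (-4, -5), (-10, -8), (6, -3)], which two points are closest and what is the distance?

Computing all pairwise distances among 4 points:

d((4, 7), (-4, -5)) = 14.4222
d((4, 7), (-10, -8)) = 20.5183
d((4, 7), (6, -3)) = 10.198
d((-4, -5), (-10, -8)) = 6.7082 <-- minimum
d((-4, -5), (6, -3)) = 10.198
d((-10, -8), (6, -3)) = 16.7631

Closest pair: (-4, -5) and (-10, -8) with distance 6.7082

The closest pair is (-4, -5) and (-10, -8) with Euclidean distance 6.7082. For 4 points, brute-force pairwise comparison is shown above. For large n, the divide-and-conquer algorithm (sort by x, recurse on halves, check the dividing strip) achieves O(n log n).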